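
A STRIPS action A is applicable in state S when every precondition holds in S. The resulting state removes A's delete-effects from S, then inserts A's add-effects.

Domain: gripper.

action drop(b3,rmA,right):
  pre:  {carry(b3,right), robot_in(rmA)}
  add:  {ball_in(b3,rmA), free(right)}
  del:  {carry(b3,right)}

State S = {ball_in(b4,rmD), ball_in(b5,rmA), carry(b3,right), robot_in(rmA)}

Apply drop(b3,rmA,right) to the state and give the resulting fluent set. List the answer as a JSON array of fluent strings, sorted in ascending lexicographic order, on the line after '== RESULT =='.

Compute (S \ del) ∪ add:
  pre ⊆ S: {carry(b3,right), robot_in(rmA)} ⊆ S  — applicable
  S \ del = {ball_in(b4,rmD), ball_in(b5,rmA), robot_in(rmA)}
  ∪ add   = {ball_in(b3,rmA), ball_in(b4,rmD), ball_in(b5,rmA), free(right), robot_in(rmA)}

== RESULT ==
["ball_in(b3,rmA)", "ball_in(b4,rmD)", "ball_in(b5,rmA)", "free(right)", "robot_in(rmA)"]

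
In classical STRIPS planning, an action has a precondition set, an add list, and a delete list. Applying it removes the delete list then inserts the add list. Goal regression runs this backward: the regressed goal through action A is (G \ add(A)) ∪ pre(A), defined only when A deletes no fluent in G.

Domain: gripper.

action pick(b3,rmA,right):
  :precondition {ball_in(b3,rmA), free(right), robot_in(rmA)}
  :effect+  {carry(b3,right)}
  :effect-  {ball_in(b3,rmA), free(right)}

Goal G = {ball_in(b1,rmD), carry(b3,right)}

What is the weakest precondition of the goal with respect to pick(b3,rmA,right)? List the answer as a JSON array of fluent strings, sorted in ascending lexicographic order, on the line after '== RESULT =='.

Compute (G \ add) ∪ pre:
  G ∩ del = {}  (empty — regression defined)
  G \ add = {ball_in(b1,rmD), carry(b3,right)} \ {carry(b3,right)} = {ball_in(b1,rmD)}
  ∪ pre   = {ball_in(b1,rmD)} ∪ {ball_in(b3,rmA), free(right), robot_in(rmA)}
          = {ball_in(b1,rmD), ball_in(b3,rmA), free(right), robot_in(rmA)}

== RESULT ==
["ball_in(b1,rmD)", "ball_in(b3,rmA)", "free(right)", "robot_in(rmA)"]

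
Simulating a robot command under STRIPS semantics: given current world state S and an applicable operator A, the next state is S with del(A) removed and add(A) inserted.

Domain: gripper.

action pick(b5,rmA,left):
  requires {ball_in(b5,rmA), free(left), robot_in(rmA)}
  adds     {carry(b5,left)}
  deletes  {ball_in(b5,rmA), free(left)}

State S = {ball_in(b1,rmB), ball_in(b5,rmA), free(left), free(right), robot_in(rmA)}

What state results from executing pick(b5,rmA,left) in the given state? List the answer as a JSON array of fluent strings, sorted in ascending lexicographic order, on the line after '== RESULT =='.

Progress:
  pre ⊆ S: {ball_in(b5,rmA), free(left), robot_in(rmA)} ⊆ S  — applicable
  S \ del = {ball_in(b1,rmB), free(right), robot_in(rmA)}
  ∪ add   = {ball_in(b1,rmB), carry(b5,left), free(right), robot_in(rmA)}

== RESULT ==
["ball_in(b1,rmB)", "carry(b5,left)", "free(right)", "robot_in(rmA)"]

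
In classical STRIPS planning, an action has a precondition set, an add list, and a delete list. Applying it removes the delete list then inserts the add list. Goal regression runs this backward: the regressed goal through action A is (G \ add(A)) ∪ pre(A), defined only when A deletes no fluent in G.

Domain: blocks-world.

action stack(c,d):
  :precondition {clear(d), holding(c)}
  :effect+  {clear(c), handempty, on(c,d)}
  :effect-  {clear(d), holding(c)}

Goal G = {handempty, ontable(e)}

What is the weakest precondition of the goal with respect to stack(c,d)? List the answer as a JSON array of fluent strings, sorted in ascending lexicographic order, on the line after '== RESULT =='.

Regress:
  G ∩ del = {}  (empty — regression defined)
  G \ add = {handempty, ontable(e)} \ {clear(c), handempty, on(c,d)} = {ontable(e)}
  ∪ pre   = {ontable(e)} ∪ {clear(d), holding(c)}
          = {clear(d), holding(c), ontable(e)}

== RESULT ==
["clear(d)", "holding(c)", "ontable(e)"]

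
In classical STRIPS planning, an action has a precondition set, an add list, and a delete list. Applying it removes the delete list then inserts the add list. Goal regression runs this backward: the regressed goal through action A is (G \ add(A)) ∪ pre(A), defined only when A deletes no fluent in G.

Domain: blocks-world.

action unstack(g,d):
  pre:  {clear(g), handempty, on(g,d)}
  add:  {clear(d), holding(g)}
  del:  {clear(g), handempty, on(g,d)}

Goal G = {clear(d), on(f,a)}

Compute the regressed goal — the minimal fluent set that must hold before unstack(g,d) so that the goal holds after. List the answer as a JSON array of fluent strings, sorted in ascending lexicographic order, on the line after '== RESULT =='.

Regress:
  G ∩ del = {}  (empty — regression defined)
  G \ add = {clear(d), on(f,a)} \ {clear(d), holding(g)} = {on(f,a)}
  ∪ pre   = {on(f,a)} ∪ {clear(g), handempty, on(g,d)}
          = {clear(g), handempty, on(f,a), on(g,d)}

== RESULT ==
["clear(g)", "handempty", "on(f,a)", "on(g,d)"]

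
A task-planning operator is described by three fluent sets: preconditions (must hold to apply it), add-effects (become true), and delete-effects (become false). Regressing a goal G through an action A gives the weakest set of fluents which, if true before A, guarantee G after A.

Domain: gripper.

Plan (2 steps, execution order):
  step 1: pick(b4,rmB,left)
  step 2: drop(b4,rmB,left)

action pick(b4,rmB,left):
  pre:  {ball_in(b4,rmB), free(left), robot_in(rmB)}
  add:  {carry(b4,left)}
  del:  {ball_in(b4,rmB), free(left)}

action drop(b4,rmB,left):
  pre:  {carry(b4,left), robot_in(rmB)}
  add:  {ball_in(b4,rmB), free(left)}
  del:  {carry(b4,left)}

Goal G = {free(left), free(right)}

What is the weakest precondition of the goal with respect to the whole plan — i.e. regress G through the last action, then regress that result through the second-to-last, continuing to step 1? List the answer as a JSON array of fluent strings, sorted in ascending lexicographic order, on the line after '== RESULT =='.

Regress step by step:
  through step 2 (drop(b4,rmB,left)): drop {free(left)}, keep {free(right)}, require {carry(b4,left), robot_in(rmB)}
    → {carry(b4,left), free(right), robot_in(rmB)}
  through step 1 (pick(b4,rmB,left)): drop {carry(b4,left)}, keep {free(right), robot_in(rmB)}, require {ball_in(b4,rmB), free(left), robot_in(rmB)}
    → {ball_in(b4,rmB), free(left), free(right), robot_in(rmB)}

== RESULT ==
["ball_in(b4,rmB)", "free(left)", "free(right)", "robot_in(rmB)"]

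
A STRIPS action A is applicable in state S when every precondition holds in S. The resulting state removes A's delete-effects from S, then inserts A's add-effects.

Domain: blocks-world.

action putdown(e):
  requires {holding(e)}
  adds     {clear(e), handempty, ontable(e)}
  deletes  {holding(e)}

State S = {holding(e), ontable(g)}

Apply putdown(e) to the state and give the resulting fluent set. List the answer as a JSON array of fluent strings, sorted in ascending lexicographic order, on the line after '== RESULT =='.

Progress:
  pre ⊆ S: {holding(e)} ⊆ S  — applicable
  S \ del = {ontable(g)}
  ∪ add   = {clear(e), handempty, ontable(e), ontable(g)}

== RESULT ==
["clear(e)", "handempty", "ontable(e)", "ontable(g)"]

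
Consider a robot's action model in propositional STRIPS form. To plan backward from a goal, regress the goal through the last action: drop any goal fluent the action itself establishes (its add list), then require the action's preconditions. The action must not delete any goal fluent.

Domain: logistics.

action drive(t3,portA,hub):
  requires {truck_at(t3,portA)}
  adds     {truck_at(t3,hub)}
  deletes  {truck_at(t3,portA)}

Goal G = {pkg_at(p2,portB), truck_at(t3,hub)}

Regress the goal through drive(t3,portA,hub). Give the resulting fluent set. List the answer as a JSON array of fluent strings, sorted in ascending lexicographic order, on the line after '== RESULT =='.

Compute (G \ add) ∪ pre:
  G ∩ del = {}  (empty — regression defined)
  G \ add = {pkg_at(p2,portB), truck_at(t3,hub)} \ {truck_at(t3,hub)} = {pkg_at(p2,portB)}
  ∪ pre   = {pkg_at(p2,portB)} ∪ {truck_at(t3,portA)}
          = {pkg_at(p2,portB), truck_at(t3,portA)}

== RESULT ==
["pkg_at(p2,portB)", "truck_at(t3,portA)"]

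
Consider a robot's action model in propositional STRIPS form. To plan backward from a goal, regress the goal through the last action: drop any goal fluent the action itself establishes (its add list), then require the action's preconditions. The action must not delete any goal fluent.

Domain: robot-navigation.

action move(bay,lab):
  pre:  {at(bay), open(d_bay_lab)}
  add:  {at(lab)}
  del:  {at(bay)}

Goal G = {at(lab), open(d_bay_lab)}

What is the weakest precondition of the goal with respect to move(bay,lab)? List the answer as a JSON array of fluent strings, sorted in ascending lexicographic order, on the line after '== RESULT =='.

Regress:
  G ∩ del = {}  (empty — regression defined)
  G \ add = {at(lab), open(d_bay_lab)} \ {at(lab)} = {open(d_bay_lab)}
  ∪ pre   = {open(d_bay_lab)} ∪ {at(bay), open(d_bay_lab)}
          = {at(bay), open(d_bay_lab)}

== RESULT ==
["at(bay)", "open(d_bay_lab)"]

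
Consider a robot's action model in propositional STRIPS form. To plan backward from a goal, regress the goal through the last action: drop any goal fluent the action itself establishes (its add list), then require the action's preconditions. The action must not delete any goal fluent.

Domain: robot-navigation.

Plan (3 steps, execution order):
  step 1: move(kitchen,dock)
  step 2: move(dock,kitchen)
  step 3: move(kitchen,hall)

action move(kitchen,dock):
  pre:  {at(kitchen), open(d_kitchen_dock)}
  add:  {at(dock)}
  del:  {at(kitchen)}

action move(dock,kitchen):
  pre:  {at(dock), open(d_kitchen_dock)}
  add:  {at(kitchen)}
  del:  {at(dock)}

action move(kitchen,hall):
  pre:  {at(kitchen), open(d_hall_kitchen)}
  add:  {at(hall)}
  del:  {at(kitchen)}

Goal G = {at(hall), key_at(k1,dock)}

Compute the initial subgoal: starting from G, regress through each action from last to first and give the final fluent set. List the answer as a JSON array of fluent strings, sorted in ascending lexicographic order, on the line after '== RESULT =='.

Work backward from the goal:
  through step 3 (move(kitchen,hall)): drop {at(hall)}, keep {key_at(k1,dock)}, require {at(kitchen), open(d_hall_kitchen)}
    → {at(kitchen), key_at(k1,dock), open(d_hall_kitchen)}
  through step 2 (move(dock,kitchen)): drop {at(kitchen)}, keep {key_at(k1,dock), open(d_hall_kitchen)}, require {at(dock), open(d_kitchen_dock)}
    → {at(dock), key_at(k1,dock), open(d_hall_kitchen), open(d_kitchen_dock)}
  through step 1 (move(kitchen,dock)): drop {at(dock)}, keep {key_at(k1,dock), open(d_hall_kitchen), open(d_kitchen_dock)}, require {at(kitchen), open(d_kitchen_dock)}
    → {at(kitchen), key_at(k1,dock), open(d_hall_kitchen), open(d_kitchen_dock)}

== RESULT ==
["at(kitchen)", "key_at(k1,dock)", "open(d_hall_kitchen)", "open(d_kitchen_dock)"]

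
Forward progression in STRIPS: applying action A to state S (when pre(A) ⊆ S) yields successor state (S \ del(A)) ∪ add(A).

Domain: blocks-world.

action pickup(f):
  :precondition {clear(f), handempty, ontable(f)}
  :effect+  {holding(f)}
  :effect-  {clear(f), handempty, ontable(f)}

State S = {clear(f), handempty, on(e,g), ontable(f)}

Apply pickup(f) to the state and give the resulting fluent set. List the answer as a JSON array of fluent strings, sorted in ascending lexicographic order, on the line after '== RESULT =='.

Progress:
  pre ⊆ S: {clear(f), handempty, ontable(f)} ⊆ S  — applicable
  S \ del = {on(e,g)}
  ∪ add   = {holding(f), on(e,g)}

== RESULT ==
["holding(f)", "on(e,g)"]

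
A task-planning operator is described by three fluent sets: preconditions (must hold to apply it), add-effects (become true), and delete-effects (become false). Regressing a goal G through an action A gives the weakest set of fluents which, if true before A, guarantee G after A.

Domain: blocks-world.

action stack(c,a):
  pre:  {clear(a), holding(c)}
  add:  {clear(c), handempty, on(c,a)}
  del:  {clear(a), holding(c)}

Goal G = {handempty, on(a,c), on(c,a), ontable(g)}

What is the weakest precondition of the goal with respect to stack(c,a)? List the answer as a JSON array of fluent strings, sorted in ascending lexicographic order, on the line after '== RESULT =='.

Compute (G \ add) ∪ pre:
  G ∩ del = {}  (empty — regression defined)
  G \ add = {handempty, on(a,c), on(c,a), ontable(g)} \ {clear(c), handempty, on(c,a)} = {on(a,c), ontable(g)}
  ∪ pre   = {on(a,c), ontable(g)} ∪ {clear(a), holding(c)}
          = {clear(a), holding(c), on(a,c), ontable(g)}

== RESULT ==
["clear(a)", "holding(c)", "on(a,c)", "ontable(g)"]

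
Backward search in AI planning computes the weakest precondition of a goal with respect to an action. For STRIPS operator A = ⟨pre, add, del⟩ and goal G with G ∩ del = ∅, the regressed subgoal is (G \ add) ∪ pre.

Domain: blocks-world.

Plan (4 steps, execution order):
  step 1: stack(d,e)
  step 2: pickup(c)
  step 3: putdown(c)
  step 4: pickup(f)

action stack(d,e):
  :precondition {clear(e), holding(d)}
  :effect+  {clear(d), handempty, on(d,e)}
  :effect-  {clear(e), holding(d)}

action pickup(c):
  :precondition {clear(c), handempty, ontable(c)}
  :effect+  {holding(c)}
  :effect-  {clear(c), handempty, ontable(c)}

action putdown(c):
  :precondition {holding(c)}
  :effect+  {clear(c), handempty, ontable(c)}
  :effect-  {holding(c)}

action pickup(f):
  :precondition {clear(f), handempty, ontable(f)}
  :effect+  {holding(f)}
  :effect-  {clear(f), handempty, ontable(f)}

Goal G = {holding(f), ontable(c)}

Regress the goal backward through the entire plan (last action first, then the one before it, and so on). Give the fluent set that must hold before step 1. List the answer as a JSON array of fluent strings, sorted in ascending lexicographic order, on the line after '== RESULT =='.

Work backward from the goal:
  through step 4 (pickup(f)): drop {holding(f)}, keep {ontable(c)}, require {clear(f), handempty, ontable(f)}
    → {clear(f), handempty, ontable(c), ontable(f)}
  through step 3 (putdown(c)): drop {handempty, ontable(c)}, keep {clear(f), ontable(f)}, require {holding(c)}
    → {clear(f), holding(c), ontable(f)}
  through step 2 (pickup(c)): drop {holding(c)}, keep {clear(f), ontable(f)}, require {clear(c), handempty, ontable(c)}
    → {clear(c), clear(f), handempty, ontable(c), ontable(f)}
  through step 1 (stack(d,e)): drop {handempty}, keep {clear(c), clear(f), ontable(c), ontable(f)}, require {clear(e), holding(d)}
    → {clear(c), clear(e), clear(f), holding(d), ontable(c), ontable(f)}

== RESULT ==
["clear(c)", "clear(e)", "clear(f)", "holding(d)", "ontable(c)", "ontable(f)"]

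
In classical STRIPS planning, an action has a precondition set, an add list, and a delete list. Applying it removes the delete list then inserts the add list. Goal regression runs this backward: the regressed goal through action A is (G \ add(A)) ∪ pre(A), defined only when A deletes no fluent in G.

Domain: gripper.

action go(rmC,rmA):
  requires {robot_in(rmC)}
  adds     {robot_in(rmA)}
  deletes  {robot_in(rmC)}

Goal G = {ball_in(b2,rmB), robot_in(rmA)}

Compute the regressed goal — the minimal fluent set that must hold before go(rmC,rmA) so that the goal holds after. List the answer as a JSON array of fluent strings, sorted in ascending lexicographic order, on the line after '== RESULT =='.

Regress:
  G ∩ del = {}  (empty — regression defined)
  G \ add = {ball_in(b2,rmB), robot_in(rmA)} \ {robot_in(rmA)} = {ball_in(b2,rmB)}
  ∪ pre   = {ball_in(b2,rmB)} ∪ {robot_in(rmC)}
          = {ball_in(b2,rmB), robot_in(rmC)}

== RESULT ==
["ball_in(b2,rmB)", "robot_in(rmC)"]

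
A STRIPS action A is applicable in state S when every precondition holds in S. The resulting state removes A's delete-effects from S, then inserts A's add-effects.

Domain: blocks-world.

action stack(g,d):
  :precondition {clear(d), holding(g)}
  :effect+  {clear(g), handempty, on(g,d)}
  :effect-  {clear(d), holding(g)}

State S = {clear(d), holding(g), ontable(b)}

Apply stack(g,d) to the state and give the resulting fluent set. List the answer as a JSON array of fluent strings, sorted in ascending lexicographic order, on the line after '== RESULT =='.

Compute (S \ del) ∪ add:
  pre ⊆ S: {clear(d), holding(g)} ⊆ S  — applicable
  S \ del = {ontable(b)}
  ∪ add   = {clear(g), handempty, on(g,d), ontable(b)}

== RESULT ==
["clear(g)", "handempty", "on(g,d)", "ontable(b)"]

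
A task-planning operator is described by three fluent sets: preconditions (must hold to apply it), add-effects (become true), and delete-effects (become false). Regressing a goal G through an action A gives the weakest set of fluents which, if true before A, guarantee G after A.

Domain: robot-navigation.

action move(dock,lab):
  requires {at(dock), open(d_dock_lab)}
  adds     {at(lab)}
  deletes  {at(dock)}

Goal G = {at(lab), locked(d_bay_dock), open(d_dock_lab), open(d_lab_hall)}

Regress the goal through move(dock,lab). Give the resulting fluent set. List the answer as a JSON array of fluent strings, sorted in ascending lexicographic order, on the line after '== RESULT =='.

Compute (G \ add) ∪ pre:
  G ∩ del = {}  (empty — regression defined)
  G \ add = {at(lab), locked(d_bay_dock), open(d_dock_lab), open(d_lab_hall)} \ {at(lab)} = {locked(d_bay_dock), open(d_dock_lab), open(d_lab_hall)}
  ∪ pre   = {locked(d_bay_dock), open(d_dock_lab), open(d_lab_hall)} ∪ {at(dock), open(d_dock_lab)}
          = {at(dock), locked(d_bay_dock), open(d_dock_lab), open(d_lab_hall)}

== RESULT ==
["at(dock)", "locked(d_bay_dock)", "open(d_dock_lab)", "open(d_lab_hall)"]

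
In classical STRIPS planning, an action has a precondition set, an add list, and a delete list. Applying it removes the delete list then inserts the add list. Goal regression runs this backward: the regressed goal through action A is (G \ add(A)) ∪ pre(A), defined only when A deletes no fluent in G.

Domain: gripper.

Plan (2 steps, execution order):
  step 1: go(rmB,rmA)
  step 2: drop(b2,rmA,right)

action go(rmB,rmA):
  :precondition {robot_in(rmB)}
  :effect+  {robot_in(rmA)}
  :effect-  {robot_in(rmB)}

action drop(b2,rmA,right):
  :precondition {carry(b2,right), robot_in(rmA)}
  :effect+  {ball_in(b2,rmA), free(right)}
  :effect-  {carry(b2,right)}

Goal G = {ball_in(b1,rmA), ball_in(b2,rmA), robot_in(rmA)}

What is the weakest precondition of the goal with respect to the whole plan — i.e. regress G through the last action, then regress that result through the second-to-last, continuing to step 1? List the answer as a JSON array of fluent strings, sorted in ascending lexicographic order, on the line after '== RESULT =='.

Regress step by step:
  through step 2 (drop(b2,rmA,right)): drop {ball_in(b2,rmA)}, keep {ball_in(b1,rmA), robot_in(rmA)}, require {carry(b2,right), robot_in(rmA)}
    → {ball_in(b1,rmA), carry(b2,right), robot_in(rmA)}
  through step 1 (go(rmB,rmA)): drop {robot_in(rmA)}, keep {ball_in(b1,rmA), carry(b2,right)}, require {robot_in(rmB)}
    → {ball_in(b1,rmA), carry(b2,right), robot_in(rmB)}

== RESULT ==
["ball_in(b1,rmA)", "carry(b2,right)", "robot_in(rmB)"]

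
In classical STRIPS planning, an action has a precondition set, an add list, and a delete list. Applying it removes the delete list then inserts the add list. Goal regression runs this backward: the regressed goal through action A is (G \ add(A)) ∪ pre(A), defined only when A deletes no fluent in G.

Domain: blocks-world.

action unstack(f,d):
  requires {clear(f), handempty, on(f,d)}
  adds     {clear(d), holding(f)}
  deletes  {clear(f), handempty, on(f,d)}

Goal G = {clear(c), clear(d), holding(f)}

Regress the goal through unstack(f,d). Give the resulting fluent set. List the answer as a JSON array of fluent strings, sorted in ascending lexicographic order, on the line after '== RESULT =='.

Compute (G \ add) ∪ pre:
  G ∩ del = {}  (empty — regression defined)
  G \ add = {clear(c), clear(d), holding(f)} \ {clear(d), holding(f)} = {clear(c)}
  ∪ pre   = {clear(c)} ∪ {clear(f), handempty, on(f,d)}
          = {clear(c), clear(f), handempty, on(f,d)}

== RESULT ==
["clear(c)", "clear(f)", "handempty", "on(f,d)"]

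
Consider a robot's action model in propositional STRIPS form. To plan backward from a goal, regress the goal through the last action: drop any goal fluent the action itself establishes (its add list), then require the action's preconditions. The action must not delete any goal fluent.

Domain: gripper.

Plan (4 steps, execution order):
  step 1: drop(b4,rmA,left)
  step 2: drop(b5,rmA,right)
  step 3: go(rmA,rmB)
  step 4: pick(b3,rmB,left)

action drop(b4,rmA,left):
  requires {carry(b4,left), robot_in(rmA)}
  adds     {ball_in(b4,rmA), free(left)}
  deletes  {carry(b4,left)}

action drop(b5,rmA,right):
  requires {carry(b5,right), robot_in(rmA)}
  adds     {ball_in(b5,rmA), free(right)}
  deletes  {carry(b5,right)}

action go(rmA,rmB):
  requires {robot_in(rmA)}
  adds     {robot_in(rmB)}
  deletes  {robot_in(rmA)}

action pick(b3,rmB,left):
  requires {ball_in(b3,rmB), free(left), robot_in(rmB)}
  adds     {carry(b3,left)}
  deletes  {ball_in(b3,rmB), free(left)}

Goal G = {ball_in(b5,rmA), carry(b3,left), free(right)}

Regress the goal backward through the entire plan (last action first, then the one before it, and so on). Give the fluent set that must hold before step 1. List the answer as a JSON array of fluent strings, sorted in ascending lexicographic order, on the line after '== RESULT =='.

Regress step by step:
  through step 4 (pick(b3,rmB,left)): drop {carry(b3,left)}, keep {ball_in(b5,rmA), free(right)}, require {ball_in(b3,rmB), free(left), robot_in(rmB)}
    → {ball_in(b3,rmB), ball_in(b5,rmA), free(left), free(right), robot_in(rmB)}
  through step 3 (go(rmA,rmB)): drop {robot_in(rmB)}, keep {ball_in(b3,rmB), ball_in(b5,rmA), free(left), free(right)}, require {robot_in(rmA)}
    → {ball_in(b3,rmB), ball_in(b5,rmA), free(left), free(right), robot_in(rmA)}
  through step 2 (drop(b5,rmA,right)): drop {ball_in(b5,rmA), free(right)}, keep {ball_in(b3,rmB), free(left), robot_in(rmA)}, require {carry(b5,right), robot_in(rmA)}
    → {ball_in(b3,rmB), carry(b5,right), free(left), robot_in(rmA)}
  through step 1 (drop(b4,rmA,left)): drop {free(left)}, keep {ball_in(b3,rmB), carry(b5,right), robot_in(rmA)}, require {carry(b4,left), robot_in(rmA)}
    → {ball_in(b3,rmB), carry(b4,left), carry(b5,right), robot_in(rmA)}

== RESULT ==
["ball_in(b3,rmB)", "carry(b4,left)", "carry(b5,right)", "robot_in(rmA)"]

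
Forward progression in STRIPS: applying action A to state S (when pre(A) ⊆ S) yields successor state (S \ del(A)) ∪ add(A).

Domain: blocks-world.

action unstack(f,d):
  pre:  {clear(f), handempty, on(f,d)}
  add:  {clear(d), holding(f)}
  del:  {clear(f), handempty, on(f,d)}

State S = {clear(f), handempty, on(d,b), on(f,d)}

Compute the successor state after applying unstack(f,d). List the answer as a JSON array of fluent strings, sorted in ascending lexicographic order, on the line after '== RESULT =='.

Compute (S \ del) ∪ add:
  pre ⊆ S: {clear(f), handempty, on(f,d)} ⊆ S  — applicable
  S \ del = {on(d,b)}
  ∪ add   = {clear(d), holding(f), on(d,b)}

== RESULT ==
["clear(d)", "holding(f)", "on(d,b)"]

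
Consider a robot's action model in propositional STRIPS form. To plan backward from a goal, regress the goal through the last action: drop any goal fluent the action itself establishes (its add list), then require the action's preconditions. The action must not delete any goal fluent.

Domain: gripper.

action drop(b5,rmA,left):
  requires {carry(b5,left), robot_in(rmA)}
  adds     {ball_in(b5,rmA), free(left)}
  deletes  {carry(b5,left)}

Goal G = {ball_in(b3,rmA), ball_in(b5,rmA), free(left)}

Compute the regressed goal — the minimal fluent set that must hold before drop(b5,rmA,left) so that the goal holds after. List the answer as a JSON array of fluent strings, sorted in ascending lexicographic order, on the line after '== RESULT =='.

Regress:
  G ∩ del = {}  (empty — regression defined)
  G \ add = {ball_in(b3,rmA), ball_in(b5,rmA), free(left)} \ {ball_in(b5,rmA), free(left)} = {ball_in(b3,rmA)}
  ∪ pre   = {ball_in(b3,rmA)} ∪ {carry(b5,left), robot_in(rmA)}
          = {ball_in(b3,rmA), carry(b5,left), robot_in(rmA)}

== RESULT ==
["ball_in(b3,rmA)", "carry(b5,left)", "robot_in(rmA)"]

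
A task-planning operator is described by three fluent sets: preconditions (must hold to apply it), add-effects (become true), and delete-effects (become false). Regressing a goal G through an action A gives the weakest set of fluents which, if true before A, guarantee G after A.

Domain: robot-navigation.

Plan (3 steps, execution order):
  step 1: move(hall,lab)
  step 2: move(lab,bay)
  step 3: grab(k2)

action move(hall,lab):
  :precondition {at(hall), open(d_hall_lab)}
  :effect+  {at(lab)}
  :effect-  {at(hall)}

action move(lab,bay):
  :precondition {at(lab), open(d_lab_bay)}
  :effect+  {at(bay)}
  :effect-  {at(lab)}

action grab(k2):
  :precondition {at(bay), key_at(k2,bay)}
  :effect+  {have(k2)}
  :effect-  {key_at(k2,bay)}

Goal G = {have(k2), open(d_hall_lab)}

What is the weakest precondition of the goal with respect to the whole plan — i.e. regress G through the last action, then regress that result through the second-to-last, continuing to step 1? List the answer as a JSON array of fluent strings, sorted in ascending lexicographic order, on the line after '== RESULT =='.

Regress step by step:
  through step 3 (grab(k2)): drop {have(k2)}, keep {open(d_hall_lab)}, require {at(bay), key_at(k2,bay)}
    → {at(bay), key_at(k2,bay), open(d_hall_lab)}
  through step 2 (move(lab,bay)): drop {at(bay)}, keep {key_at(k2,bay), open(d_hall_lab)}, require {at(lab), open(d_lab_bay)}
    → {at(lab), key_at(k2,bay), open(d_hall_lab), open(d_lab_bay)}
  through step 1 (move(hall,lab)): drop {at(lab)}, keep {key_at(k2,bay), open(d_hall_lab), open(d_lab_bay)}, require {at(hall), open(d_hall_lab)}
    → {at(hall), key_at(k2,bay), open(d_hall_lab), open(d_lab_bay)}

== RESULT ==
["at(hall)", "key_at(k2,bay)", "open(d_hall_lab)", "open(d_lab_bay)"]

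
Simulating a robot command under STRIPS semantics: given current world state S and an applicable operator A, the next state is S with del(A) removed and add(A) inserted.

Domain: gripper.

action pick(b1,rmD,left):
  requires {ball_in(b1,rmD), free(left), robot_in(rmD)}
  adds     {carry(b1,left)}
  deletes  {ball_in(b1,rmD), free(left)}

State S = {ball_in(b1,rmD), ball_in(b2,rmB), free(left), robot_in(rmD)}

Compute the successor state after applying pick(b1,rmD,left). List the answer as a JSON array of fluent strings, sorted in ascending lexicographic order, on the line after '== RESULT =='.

Progress:
  pre ⊆ S: {ball_in(b1,rmD), free(left), robot_in(rmD)} ⊆ S  — applicable
  S \ del = {ball_in(b2,rmB), robot_in(rmD)}
  ∪ add   = {ball_in(b2,rmB), carry(b1,left), robot_in(rmD)}

== RESULT ==
["ball_in(b2,rmB)", "carry(b1,left)", "robot_in(rmD)"]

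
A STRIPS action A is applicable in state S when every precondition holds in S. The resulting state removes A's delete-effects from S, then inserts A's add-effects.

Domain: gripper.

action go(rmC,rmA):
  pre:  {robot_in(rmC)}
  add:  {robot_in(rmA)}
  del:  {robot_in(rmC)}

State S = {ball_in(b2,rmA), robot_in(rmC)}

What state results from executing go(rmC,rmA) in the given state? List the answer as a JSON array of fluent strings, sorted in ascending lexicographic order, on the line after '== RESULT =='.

Compute (S \ del) ∪ add:
  pre ⊆ S: {robot_in(rmC)} ⊆ S  — applicable
  S \ del = {ball_in(b2,rmA)}
  ∪ add   = {ball_in(b2,rmA), robot_in(rmA)}

== RESULT ==
["ball_in(b2,rmA)", "robot_in(rmA)"]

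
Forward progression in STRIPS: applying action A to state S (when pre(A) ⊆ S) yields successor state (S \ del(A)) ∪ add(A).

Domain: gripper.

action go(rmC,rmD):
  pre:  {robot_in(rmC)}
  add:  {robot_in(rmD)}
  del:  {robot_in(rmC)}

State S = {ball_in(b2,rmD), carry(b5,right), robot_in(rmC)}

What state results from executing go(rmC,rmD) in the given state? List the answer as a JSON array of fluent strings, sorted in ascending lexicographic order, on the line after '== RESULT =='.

Progress:
  pre ⊆ S: {robot_in(rmC)} ⊆ S  — applicable
  S \ del = {ball_in(b2,rmD), carry(b5,right)}
  ∪ add   = {ball_in(b2,rmD), carry(b5,right), robot_in(rmD)}

== RESULT ==
["ball_in(b2,rmD)", "carry(b5,right)", "robot_in(rmD)"]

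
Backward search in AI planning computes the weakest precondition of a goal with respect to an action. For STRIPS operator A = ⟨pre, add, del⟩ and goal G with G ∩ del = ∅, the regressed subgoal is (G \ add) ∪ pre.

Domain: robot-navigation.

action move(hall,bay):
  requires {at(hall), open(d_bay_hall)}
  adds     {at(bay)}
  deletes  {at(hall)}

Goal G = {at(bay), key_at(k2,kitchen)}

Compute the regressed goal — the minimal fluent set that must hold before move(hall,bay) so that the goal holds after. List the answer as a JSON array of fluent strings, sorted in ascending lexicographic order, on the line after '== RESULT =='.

Regress:
  G ∩ del = {}  (empty — regression defined)
  G \ add = {at(bay), key_at(k2,kitchen)} \ {at(bay)} = {key_at(k2,kitchen)}
  ∪ pre   = {key_at(k2,kitchen)} ∪ {at(hall), open(d_bay_hall)}
          = {at(hall), key_at(k2,kitchen), open(d_bay_hall)}

== RESULT ==
["at(hall)", "key_at(k2,kitchen)", "open(d_bay_hall)"]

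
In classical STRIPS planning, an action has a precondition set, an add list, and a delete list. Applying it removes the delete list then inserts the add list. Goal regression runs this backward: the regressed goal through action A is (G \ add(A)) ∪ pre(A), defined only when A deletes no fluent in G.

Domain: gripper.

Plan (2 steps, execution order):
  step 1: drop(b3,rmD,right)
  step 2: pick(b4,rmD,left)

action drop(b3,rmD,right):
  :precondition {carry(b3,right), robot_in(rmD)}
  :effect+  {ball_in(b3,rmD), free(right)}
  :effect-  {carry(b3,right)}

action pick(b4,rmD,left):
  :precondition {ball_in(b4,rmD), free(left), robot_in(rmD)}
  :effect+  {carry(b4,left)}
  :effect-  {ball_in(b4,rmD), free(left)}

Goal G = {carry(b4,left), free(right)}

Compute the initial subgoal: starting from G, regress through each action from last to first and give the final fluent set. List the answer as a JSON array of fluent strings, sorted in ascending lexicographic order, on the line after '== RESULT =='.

Regress step by step:
  through step 2 (pick(b4,rmD,left)): drop {carry(b4,left)}, keep {free(right)}, require {ball_in(b4,rmD), free(left), robot_in(rmD)}
    → {ball_in(b4,rmD), free(left), free(right), robot_in(rmD)}
  through step 1 (drop(b3,rmD,right)): drop {free(right)}, keep {ball_in(b4,rmD), free(left), robot_in(rmD)}, require {carry(b3,right), robot_in(rmD)}
    → {ball_in(b4,rmD), carry(b3,right), free(left), robot_in(rmD)}

== RESULT ==
["ball_in(b4,rmD)", "carry(b3,right)", "free(left)", "robot_in(rmD)"]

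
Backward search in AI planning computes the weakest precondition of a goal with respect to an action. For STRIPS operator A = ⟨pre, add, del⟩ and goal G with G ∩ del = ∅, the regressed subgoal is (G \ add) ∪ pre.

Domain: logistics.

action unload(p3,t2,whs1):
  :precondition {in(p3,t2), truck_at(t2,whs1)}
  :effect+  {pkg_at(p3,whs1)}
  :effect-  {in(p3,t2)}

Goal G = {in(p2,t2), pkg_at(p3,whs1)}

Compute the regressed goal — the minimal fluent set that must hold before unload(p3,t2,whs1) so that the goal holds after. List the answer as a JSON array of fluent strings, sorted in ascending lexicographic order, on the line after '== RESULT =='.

Compute (G \ add) ∪ pre:
  G ∩ del = {}  (empty — regression defined)
  G \ add = {in(p2,t2), pkg_at(p3,whs1)} \ {pkg_at(p3,whs1)} = {in(p2,t2)}
  ∪ pre   = {in(p2,t2)} ∪ {in(p3,t2), truck_at(t2,whs1)}
          = {in(p2,t2), in(p3,t2), truck_at(t2,whs1)}

== RESULT ==
["in(p2,t2)", "in(p3,t2)", "truck_at(t2,whs1)"]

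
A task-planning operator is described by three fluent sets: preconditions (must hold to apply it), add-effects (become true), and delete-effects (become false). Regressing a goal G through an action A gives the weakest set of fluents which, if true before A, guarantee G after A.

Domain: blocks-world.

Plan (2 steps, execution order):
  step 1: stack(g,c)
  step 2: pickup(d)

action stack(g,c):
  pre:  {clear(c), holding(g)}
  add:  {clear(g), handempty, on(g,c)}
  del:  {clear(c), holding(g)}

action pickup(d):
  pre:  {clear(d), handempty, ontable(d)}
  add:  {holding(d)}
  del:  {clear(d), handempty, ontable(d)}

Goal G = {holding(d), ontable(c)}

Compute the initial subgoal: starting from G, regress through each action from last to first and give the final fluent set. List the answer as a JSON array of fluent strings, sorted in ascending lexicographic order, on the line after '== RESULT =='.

Regress step by step:
  through step 2 (pickup(d)): drop {holding(d)}, keep {ontable(c)}, require {clear(d), handempty, ontable(d)}
    → {clear(d), handempty, ontable(c), ontable(d)}
  through step 1 (stack(g,c)): drop {handempty}, keep {clear(d), ontable(c), ontable(d)}, require {clear(c), holding(g)}
    → {clear(c), clear(d), holding(g), ontable(c), ontable(d)}

== RESULT ==
["clear(c)", "clear(d)", "holding(g)", "ontable(c)", "ontable(d)"]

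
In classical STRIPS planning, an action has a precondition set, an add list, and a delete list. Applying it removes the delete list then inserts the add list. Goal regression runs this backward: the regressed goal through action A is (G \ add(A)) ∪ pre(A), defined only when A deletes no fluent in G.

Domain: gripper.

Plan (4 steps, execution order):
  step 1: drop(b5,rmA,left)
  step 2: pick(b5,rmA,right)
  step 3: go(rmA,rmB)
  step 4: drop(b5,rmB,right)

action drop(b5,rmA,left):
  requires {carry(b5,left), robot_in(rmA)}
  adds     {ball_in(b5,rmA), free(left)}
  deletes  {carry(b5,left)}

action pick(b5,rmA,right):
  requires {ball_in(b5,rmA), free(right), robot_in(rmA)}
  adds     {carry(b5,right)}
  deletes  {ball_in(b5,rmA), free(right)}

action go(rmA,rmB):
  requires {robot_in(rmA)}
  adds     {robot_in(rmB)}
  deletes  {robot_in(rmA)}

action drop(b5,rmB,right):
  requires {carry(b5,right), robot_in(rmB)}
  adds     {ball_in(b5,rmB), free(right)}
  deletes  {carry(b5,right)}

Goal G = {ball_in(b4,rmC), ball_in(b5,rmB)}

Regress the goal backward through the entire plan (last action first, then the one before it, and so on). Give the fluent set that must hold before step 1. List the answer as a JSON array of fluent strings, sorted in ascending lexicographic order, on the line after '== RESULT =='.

Regress step by step:
  through step 4 (drop(b5,rmB,right)): drop {ball_in(b5,rmB)}, keep {ball_in(b4,rmC)}, require {carry(b5,right), robot_in(rmB)}
    → {ball_in(b4,rmC), carry(b5,right), robot_in(rmB)}
  through step 3 (go(rmA,rmB)): drop {robot_in(rmB)}, keep {ball_in(b4,rmC), carry(b5,right)}, require {robot_in(rmA)}
    → {ball_in(b4,rmC), carry(b5,right), robot_in(rmA)}
  through step 2 (pick(b5,rmA,right)): drop {carry(b5,right)}, keep {ball_in(b4,rmC), robot_in(rmA)}, require {ball_in(b5,rmA), free(right), robot_in(rmA)}
    → {ball_in(b4,rmC), ball_in(b5,rmA), free(right), robot_in(rmA)}
  through step 1 (drop(b5,rmA,left)): drop {ball_in(b5,rmA)}, keep {ball_in(b4,rmC), free(right), robot_in(rmA)}, require {carry(b5,left), robot_in(rmA)}
    → {ball_in(b4,rmC), carry(b5,left), free(right), robot_in(rmA)}

== RESULT ==
["ball_in(b4,rmC)", "carry(b5,left)", "free(right)", "robot_in(rmA)"]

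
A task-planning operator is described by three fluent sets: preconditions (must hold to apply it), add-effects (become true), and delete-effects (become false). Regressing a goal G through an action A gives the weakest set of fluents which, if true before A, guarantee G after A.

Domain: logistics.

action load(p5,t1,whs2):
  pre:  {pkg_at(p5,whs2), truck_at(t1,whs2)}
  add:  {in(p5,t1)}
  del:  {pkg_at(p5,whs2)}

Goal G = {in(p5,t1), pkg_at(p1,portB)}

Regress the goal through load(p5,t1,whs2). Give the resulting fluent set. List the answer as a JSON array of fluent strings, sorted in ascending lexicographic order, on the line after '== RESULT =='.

Regress:
  G ∩ del = {}  (empty — regression defined)
  G \ add = {in(p5,t1), pkg_at(p1,portB)} \ {in(p5,t1)} = {pkg_at(p1,portB)}
  ∪ pre   = {pkg_at(p1,portB)} ∪ {pkg_at(p5,whs2), truck_at(t1,whs2)}
          = {pkg_at(p1,portB), pkg_at(p5,whs2), truck_at(t1,whs2)}

== RESULT ==
["pkg_at(p1,portB)", "pkg_at(p5,whs2)", "truck_at(t1,whs2)"]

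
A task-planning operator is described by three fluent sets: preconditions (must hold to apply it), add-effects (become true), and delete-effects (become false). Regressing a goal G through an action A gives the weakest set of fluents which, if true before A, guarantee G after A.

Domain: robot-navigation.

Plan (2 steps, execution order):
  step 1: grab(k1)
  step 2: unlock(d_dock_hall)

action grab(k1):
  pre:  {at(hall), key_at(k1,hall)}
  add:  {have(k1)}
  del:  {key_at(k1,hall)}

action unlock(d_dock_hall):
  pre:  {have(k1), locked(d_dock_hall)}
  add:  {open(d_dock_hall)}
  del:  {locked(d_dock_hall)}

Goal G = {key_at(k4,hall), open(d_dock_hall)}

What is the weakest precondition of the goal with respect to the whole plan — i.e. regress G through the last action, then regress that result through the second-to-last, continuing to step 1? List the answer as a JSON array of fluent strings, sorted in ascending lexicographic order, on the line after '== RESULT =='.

Work backward from the goal:
  through step 2 (unlock(d_dock_hall)): drop {open(d_dock_hall)}, keep {key_at(k4,hall)}, require {have(k1), locked(d_dock_hall)}
    → {have(k1), key_at(k4,hall), locked(d_dock_hall)}
  through step 1 (grab(k1)): drop {have(k1)}, keep {key_at(k4,hall), locked(d_dock_hall)}, require {at(hall), key_at(k1,hall)}
    → {at(hall), key_at(k1,hall), key_at(k4,hall), locked(d_dock_hall)}

== RESULT ==
["at(hall)", "key_at(k1,hall)", "key_at(k4,hall)", "locked(d_dock_hall)"]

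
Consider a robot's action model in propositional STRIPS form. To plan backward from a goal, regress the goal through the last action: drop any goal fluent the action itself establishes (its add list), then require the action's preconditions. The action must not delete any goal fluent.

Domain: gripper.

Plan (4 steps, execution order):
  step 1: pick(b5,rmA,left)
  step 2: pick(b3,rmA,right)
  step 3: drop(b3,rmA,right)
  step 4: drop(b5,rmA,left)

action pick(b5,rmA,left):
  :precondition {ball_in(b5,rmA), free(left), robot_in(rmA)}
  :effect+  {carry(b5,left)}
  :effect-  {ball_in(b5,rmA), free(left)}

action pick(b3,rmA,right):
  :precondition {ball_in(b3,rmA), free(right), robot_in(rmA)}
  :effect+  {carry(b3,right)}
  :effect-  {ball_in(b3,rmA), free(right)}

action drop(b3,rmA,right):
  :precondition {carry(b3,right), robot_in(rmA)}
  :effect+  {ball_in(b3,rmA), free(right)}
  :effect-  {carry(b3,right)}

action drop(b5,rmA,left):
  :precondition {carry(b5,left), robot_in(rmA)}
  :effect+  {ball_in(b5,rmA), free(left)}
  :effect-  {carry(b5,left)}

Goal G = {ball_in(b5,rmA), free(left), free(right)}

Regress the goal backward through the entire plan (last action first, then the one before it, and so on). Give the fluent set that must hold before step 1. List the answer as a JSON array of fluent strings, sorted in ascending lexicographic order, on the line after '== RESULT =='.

Work backward from the goal:
  through step 4 (drop(b5,rmA,left)): drop {ball_in(b5,rmA), free(left)}, keep {free(right)}, require {carry(b5,left), robot_in(rmA)}
    → {carry(b5,left), free(right), robot_in(rmA)}
  through step 3 (drop(b3,rmA,right)): drop {free(right)}, keep {carry(b5,left), robot_in(rmA)}, require {carry(b3,right), robot_in(rmA)}
    → {carry(b3,right), carry(b5,left), robot_in(rmA)}
  through step 2 (pick(b3,rmA,right)): drop {carry(b3,right)}, keep {carry(b5,left), robot_in(rmA)}, require {ball_in(b3,rmA), free(right), robot_in(rmA)}
    → {ball_in(b3,rmA), carry(b5,left), free(right), robot_in(rmA)}
  through step 1 (pick(b5,rmA,left)): drop {carry(b5,left)}, keep {ball_in(b3,rmA), free(right), robot_in(rmA)}, require {ball_in(b5,rmA), free(left), robot_in(rmA)}
    → {ball_in(b3,rmA), ball_in(b5,rmA), free(left), free(right), robot_in(rmA)}

== RESULT ==
["ball_in(b3,rmA)", "ball_in(b5,rmA)", "free(left)", "free(right)", "robot_in(rmA)"]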